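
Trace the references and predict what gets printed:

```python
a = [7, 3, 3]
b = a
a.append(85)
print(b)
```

Key concept: basic list aliasing.
Step by step:
`a = [7, 3, 3]` → a = [7, 3, 3]
`b = a` → b = [7, 3, 3] (same object as a)
`a.append(85)` → a = [7, 3, 3, 85] (same object as b); b = [7, 3, 3, 85] (same object as a)
`print(b)` → prints [7, 3, 3, 85]

Answer: [7, 3, 3, 85]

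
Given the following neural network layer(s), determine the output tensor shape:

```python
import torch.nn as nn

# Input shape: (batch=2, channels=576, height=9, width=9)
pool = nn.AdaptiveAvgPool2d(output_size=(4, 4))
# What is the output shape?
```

Input: (2, 576, 9, 9) -> Output: (2, 576, 4, 4)

Answer: (2, 576, 4, 4)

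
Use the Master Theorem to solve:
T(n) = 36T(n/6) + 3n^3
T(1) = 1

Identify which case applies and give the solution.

a=36, b=6, f(n)=3n^3. log_6(36) = 2. Since c=3 > 2 and the regularity condition holds (36(n/6)^3 = (36/6^3)n^3 with 36/6^3 < 1), Case 3 applies: T(n) = Θ(f(n)) = O(n^3).

Answer: O(n^3) - Case 3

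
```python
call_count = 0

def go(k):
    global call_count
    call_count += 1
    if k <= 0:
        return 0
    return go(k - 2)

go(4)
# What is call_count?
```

Linear recursion stepping by 2: 3 calls from k=4 down to ≤0.

Answer: 3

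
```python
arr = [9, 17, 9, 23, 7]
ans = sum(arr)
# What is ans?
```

Trace:
`arr = [9, 17, 9, 23, 7]` → arr = [9, 17, 9, 23, 7]
`ans = sum(arr)` → ans = 65
So ans = 65

Answer: 65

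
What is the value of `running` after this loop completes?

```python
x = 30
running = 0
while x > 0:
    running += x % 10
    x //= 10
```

Sum digits of 30
`running` takes the values: 0 → 3

Answer: 3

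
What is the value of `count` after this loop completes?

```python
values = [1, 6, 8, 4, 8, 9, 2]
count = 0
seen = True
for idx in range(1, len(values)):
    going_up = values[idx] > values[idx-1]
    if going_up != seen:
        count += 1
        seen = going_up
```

Count direction changes in [1, 6, 8, 4, 8, 9, 2]
`count` takes the values: 0 → 1 → 2 → 3

Answer: 3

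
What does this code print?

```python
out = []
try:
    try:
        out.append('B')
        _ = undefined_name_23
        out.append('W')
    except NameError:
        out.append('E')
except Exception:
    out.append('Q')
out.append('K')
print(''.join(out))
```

Execution trace: 'B' (inner try body) → 'E' (inner except NameError) → 'K' (after the try/except). Output: BEK

Answer: BEK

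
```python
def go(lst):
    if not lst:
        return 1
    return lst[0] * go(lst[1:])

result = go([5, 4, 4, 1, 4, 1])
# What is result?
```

Product over [5, 4, 4, 1, 4, 1] = 5 * 4 * 4 * 1 * 4 * 1 = 320

Answer: 320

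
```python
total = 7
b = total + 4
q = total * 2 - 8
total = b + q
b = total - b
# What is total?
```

Trace:
`total = 7` → total = 7
`b = total + 4` → b = 11
`q = total * 2 - 8` → q = 6
`total = b + q` → total = 17
`b = total - b` → b = 6
So total = 17

Answer: 17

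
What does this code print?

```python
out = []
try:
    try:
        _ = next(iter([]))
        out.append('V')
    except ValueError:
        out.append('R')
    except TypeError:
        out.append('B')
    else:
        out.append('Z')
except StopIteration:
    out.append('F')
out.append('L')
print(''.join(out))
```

Execution trace: 'F' (outer except StopIteration) → 'L' (after the try/except). Output: FL

Answer: FL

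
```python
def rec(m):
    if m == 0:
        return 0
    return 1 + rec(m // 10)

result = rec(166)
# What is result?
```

Count of digits of 166: 3

Answer: 3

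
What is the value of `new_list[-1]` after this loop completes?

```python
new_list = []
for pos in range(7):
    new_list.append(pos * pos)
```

Last element of squares 0 to 6
`new_list` takes the values: [] → [0] → [0, 1] → [0, 1, 4] → [0, 1, 4, 9] → [0, 1, 4, 9, 16] → [0, 1, 4, 9, 16, 25] → [0, 1, 4, 9, 16, 25, 36]
So `new_list[-1]` = 36

Answer: 36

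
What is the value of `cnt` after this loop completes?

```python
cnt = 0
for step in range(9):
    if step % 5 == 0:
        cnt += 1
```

Count numbers divisible by 5 in range(9)
`cnt` takes the values: 0 → 1 → 2

Answer: 2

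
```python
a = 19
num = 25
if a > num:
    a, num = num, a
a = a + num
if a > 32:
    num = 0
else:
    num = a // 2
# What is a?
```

Trace:
`a = 19` → a = 19
`num = 25` → num = 25
`if a > num: ...` → a > num is False → no variable changes
`a = a + num` → a = 44
`if a > 32: ...` → a > 32 is True → num = 0
So a = 44

Answer: 44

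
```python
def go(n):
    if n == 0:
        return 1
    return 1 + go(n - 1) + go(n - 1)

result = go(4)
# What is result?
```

go(n) = 1 + 2·go(n-1), go(0)=1. Closed form: (1+1)·2^4 - 1 = 31.

Answer: 31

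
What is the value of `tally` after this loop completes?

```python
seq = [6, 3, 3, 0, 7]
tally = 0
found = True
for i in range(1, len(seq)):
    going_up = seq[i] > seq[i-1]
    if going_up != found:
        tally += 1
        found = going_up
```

Count direction changes in [6, 3, 3, 0, 7]
`tally` takes the values: 0 → 1 → 2

Answer: 2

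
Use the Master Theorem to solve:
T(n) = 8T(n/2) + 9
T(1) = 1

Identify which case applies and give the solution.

a=8, b=2, f(n)=9. log_2(8) = 3. Since c=0 < 3, Case 1 applies: T(n) = Θ(n^log_b(a)) = O(n^3).

Answer: O(n^3) - Case 1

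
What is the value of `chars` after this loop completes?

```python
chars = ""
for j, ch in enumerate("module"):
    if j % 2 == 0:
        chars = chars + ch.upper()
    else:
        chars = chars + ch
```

Uppercase even positions in 'module'
`chars` takes the values: "" → "M" → "Mo" → "MoD" → "MoDu" → "MoDuL" → "MoDuLe"

Answer: "MoDuLe"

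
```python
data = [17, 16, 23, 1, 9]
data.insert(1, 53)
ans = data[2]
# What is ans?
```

Trace:
`data = [17, 16, 23, 1, 9]` → data = [17, 16, 23, 1, 9]
`data.insert(1, 53)` → data = [17, 53, 16, 23, 1, 9]
`ans = data[2]` → ans = 16
So ans = 16

Answer: 16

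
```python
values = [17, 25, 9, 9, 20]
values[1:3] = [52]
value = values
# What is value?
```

Trace:
`values = [17, 25, 9, 9, 20]` → values = [17, 25, 9, 9, 20]
`values[1:3] = [52]` → values = [17, 52, 9, 20]
`value = values` → value = [17, 52, 9, 20]
So value = [17, 52, 9, 20]

Answer: [17, 52, 9, 20]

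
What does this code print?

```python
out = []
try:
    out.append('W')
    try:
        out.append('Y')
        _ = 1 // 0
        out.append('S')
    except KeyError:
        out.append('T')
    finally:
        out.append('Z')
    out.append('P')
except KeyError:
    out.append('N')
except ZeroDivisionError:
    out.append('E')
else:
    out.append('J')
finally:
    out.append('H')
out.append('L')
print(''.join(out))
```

Execution trace: 'W' (try body) → 'Y' (inner try body) → 'Z' (inner finally) → 'E' (except ZeroDivisionError) → 'H' (finally) → 'L' (after the try/except). Output: WYZEHL

Answer: WYZEHL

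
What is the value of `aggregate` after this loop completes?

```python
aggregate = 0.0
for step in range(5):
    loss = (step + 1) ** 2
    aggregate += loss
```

Sum of squared losses 1² + 2² + ... + 5²
`aggregate` takes the values: 0.0 → 1.0 → 5.0 → 14.0 → 30.0 → 55.0

Answer: 55.0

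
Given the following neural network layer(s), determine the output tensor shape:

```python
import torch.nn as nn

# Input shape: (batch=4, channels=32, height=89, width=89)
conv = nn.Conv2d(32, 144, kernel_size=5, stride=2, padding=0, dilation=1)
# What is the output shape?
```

Input: (4, 32, 89, 89) -> Output: (4, 144, 43, 43)

Answer: (4, 144, 43, 43)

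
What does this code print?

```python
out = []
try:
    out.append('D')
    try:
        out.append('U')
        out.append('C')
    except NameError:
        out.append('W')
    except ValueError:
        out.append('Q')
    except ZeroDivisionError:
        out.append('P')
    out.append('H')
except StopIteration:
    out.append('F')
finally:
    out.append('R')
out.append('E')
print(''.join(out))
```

Execution trace: 'D' (try body) → 'U' (inner try body) → 'C' (inner try body, no exception) → 'H' (try body, no exception) → 'R' (finally) → 'E' (after the try/except). Output: DUCHRE

Answer: DUCHRE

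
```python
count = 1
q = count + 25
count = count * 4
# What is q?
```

Trace:
`count = 1` → count = 1
`q = count + 25` → q = 26
`count = count * 4` → count = 4
So q = 26

Answer: 26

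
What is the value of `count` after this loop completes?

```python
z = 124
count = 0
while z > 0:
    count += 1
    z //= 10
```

Count digits by repeated division by 10
`count` takes the values: 0 → 1 → 2 → 3

Answer: 3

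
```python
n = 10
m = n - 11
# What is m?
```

Trace:
`n = 10` → n = 10
`m = n - 11` → m = -1
So m = -1

Answer: -1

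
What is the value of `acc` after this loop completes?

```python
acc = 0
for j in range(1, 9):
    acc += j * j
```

Sum of squares 1² to 8² = 204
`acc` takes the values: 0 → 1 → 5 → 14 → 30 → 55 → 91 → 140 → 204

Answer: 204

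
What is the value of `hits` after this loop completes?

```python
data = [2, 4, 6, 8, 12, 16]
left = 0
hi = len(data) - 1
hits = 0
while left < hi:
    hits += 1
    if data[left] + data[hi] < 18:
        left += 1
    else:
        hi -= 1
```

Steps to find pair summing to 18
`hits` takes the values: 0 → 1 → 2 → 3 → 4 → 5

Answer: 5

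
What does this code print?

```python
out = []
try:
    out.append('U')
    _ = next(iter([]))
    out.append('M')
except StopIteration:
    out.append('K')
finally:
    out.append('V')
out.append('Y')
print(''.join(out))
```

Execution trace: 'U' (try body) → 'K' (except StopIteration) → 'V' (finally) → 'Y' (after the try/except). Output: UKVY

Answer: UKVY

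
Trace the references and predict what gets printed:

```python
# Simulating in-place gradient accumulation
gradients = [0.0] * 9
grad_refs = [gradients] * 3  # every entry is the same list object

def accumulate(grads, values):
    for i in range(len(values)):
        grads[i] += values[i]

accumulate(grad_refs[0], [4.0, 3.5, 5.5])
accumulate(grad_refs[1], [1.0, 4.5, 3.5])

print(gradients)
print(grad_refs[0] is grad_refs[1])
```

Key concept: gradient accumulation aliasing.
Step by step:
`gradients = [0.0] * 9` → gradients = [0.0, 0.0, 0.0, 0.0, 0.0, 0.0, 0.0, 0.0, 0.0]
`grad_refs = [gradients] * 3` → grad_refs = [[0.0, 0.0, 0.0, 0.0, 0.0, 0.0, 0.0, 0.0, 0.0], [0.0, 0.0, 0.0, 0.0, 0.0, 0.0, 0.0, 0.0, 0.0], [0.0, 0.0, 0.0, 0.0, 0.0, 0.0, 0.0, 0.0, 0.0]]
`accumulate(grad_refs[0], [4.0, 3.5, 5.5])` → gradients = [4.0, 3.5, 5.5, 0.0, 0.0, 0.0, 0.0, 0.0, 0.0]; grad_refs = [[4.0, 3.5, 5.5, 0.0, 0.0, 0.0, 0.0, 0.0, 0.0], [4.0, 3.5, 5.5, 0.0, 0.0, 0.0, 0.0, 0.0, 0.0], [4.0, 3.5, 5.5, 0.0, 0.0, 0.0, 0.0, 0.0, 0.0]]
`accumulate(grad_refs[1], [1.0, 4.5, 3.5])` → gradients = [5.0, 8.0, 9.0, 0.0, 0.0, 0.0, 0.0, 0.0, 0.0]; grad_refs = [[5.0, 8.0, 9.0, 0.0, 0.0, 0.0, 0.0, 0.0, 0.0], [5.0, 8.0, 9.0, 0.0, 0.0, 0.0, 0.0, 0.0, 0.0], [5.0, 8.0, 9.0, 0.0, 0.0, 0.0, 0.0, 0.0, 0.0]]
`print(gradients)` → prints [5.0, 8.0, 9.0, 0.0, 0.0, 0.0, 0.0, 0.0, 0.0]
`print(grad_refs[0] is grad_refs[1])` → prints True

Answer:
[5.0, 8.0, 9.0, 0.0, 0.0, 0.0, 0.0, 0.0, 0.0]
True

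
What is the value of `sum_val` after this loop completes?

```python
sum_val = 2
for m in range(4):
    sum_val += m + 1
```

Start at 2, add 1 to 4 = 12
`sum_val` takes the values: 2 → 3 → 5 → 8 → 12

Answer: 12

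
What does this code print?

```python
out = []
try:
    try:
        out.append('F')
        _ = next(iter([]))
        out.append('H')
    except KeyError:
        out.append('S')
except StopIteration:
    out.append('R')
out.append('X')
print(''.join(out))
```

Execution trace: 'F' (try body) → 'R' (outer except StopIteration) → 'X' (after the try/except). Output: FRX

Answer: FRX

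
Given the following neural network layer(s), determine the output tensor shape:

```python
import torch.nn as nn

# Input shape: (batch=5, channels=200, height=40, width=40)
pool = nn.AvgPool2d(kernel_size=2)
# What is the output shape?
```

Input: (5, 200, 40, 40) -> Output: (5, 200, 20, 20)

Answer: (5, 200, 20, 20)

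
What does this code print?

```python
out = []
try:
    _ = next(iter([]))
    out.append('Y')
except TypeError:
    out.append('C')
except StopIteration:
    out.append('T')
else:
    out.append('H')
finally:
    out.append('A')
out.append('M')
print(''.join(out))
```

Execution trace: 'T' (except StopIteration) → 'A' (finally) → 'M' (after the try/except). Output: TAM

Answer: TAM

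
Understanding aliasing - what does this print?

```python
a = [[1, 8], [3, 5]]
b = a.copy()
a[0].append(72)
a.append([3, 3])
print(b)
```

Key concept: shallow copy with nested lists.
Step by step:
`a = [[1, 8], [3, 5]]` → a = [[1, 8], [3, 5]]
`b = a.copy()` → b = [[1, 8], [3, 5]]
`a[0].append(72)` → a = [[1, 8, 72], [3, 5]]; b = [[1, 8, 72], [3, 5]]
`a.append([3, 3])` → a = [[1, 8, 72], [3, 5], [3, 3]]
`print(b)` → prints [[1, 8, 72], [3, 5]]

Answer: [[1, 8, 72], [3, 5]]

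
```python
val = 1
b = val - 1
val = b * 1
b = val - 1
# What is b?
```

Trace:
`val = 1` → val = 1
`b = val - 1` → b = 0
`val = b * 1` → val = 0
`b = val - 1` → b = -1
So b = -1

Answer: -1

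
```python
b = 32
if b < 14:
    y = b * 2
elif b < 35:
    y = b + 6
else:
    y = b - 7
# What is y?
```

Trace:
`b = 32` → b = 32
`if b < 14: ...` → b < 14 is False, b < 35 is True → y = 38
So y = 38

Answer: 38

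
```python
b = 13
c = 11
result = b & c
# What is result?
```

Trace:
`b = 13` → b = 13
`c = 11` → c = 11
`result = b & c` → result = 9
So result = 9

Answer: 9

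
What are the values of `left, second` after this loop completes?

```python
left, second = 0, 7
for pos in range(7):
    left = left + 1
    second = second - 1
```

left goes 0→7, second goes 7→0
`left, second` takes the values: (0, 7) → (1, 7) → (1, 6) → (2, 6) → (2, 5) → (3, 5) → (3, 4) → (4, 4) → (4, 3) → (5, 3) → (5, 2) → (6, 2) → (6, 1) → (7, 1) → (7, 0)

Answer: 7, 0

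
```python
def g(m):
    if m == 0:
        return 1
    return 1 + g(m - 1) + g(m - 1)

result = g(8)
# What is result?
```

g(m) = 1 + 2·g(m-1), g(0)=1. Closed form: (1+1)·2^8 - 1 = 511.

Answer: 511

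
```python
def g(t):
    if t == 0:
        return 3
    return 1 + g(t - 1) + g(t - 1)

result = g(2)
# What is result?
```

g(t) = 1 + 2·g(t-1), g(0)=3. Closed form: (3+1)·2^2 - 1 = 15.

Answer: 15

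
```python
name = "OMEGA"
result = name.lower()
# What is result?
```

Trace:
`name = "OMEGA"` → name = 'OMEGA'
`result = name.lower()` → result = 'omega'
So result = 'omega'

Answer: 'omega'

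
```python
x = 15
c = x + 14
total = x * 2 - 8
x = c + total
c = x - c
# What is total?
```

Trace:
`x = 15` → x = 15
`c = x + 14` → c = 29
`total = x * 2 - 8` → total = 22
`x = c + total` → x = 51
`c = x - c` → c = 22
So total = 22

Answer: 22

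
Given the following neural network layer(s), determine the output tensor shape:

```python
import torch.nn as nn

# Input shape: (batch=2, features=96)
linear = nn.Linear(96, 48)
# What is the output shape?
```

Input: (2, 96) -> Output: (2, 48)

Answer: (2, 48)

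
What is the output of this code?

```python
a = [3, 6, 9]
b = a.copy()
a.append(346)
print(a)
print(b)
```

Key concept: list.copy() creates independent copy.
Step by step:
`a = [3, 6, 9]` → a = [3, 6, 9]
`b = a.copy()` → b = [3, 6, 9]
`a.append(346)` → a = [3, 6, 9, 346]
`print(a)` → prints [3, 6, 9, 346]
`print(b)` → prints [3, 6, 9]

Answer:
[3, 6, 9, 346]
[3, 6, 9]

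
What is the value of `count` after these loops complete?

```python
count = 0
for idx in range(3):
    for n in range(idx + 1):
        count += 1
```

Triangle: 1 + 2 + ... + 3
`count` takes the values: 0 → 1 → 2 → 3 → 4 → 5 → 6

Answer: 6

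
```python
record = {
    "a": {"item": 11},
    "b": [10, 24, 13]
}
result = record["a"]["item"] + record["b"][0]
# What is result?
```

Trace:
`record = { ...` → record = {'a': {'item': 11}, 'b': [10, 24, 13]}
`result = record["a"]["item"] + record["b"][0]` → result = 21
So result = 21

Answer: 21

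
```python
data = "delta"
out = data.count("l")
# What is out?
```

Trace:
`data = "delta"` → data = 'delta'
`out = data.count("l")` → out = 1
So out = 1

Answer: 1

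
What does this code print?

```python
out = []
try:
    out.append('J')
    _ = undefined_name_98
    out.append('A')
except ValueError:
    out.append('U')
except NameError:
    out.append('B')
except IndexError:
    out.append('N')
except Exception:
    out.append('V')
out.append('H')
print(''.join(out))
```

Execution trace: 'J' (try body) → 'B' (except NameError) → 'H' (after the try/except). Output: JBH

Answer: JBH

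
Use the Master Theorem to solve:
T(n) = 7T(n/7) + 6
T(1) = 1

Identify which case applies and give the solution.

a=7, b=7, f(n)=6. log_7(7) = 1. Since c=0 < 1, Case 1 applies: T(n) = Θ(n^log_b(a)) = O(n).

Answer: O(n) - Case 1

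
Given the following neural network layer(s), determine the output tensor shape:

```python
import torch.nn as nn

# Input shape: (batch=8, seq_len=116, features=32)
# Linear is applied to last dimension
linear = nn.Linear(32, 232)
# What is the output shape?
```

Input: (8, 116, 32) -> Output: (8, 116, 232)

Answer: (8, 116, 232)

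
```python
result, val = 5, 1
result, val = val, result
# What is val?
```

Trace:
`result, val = 5, 1` → result = 5; val = 1
`result, val = val, result` → result = 1; val = 5
So val = 5

Answer: 5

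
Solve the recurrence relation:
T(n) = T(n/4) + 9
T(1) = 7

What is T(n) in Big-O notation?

Each step divides n by 4 and adds 9. After log_4(n) steps we reach T(1)=7. So T(n) = 9·log_4(n) + 7 = O(log n).

Answer: O(log n)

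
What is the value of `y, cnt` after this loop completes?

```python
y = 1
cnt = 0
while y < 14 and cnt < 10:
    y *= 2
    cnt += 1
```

Double until >= 14 or 10 iterations
`y, cnt` takes the values: (1, 0) → (2, 0) → (2, 1) → (4, 1) → (4, 2) → (8, 2) → (8, 3) → (16, 3) → (16, 4)

Answer: 16, 4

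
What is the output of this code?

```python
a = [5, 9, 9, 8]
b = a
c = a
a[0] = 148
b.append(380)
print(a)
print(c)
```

Key concept: multiple aliases.
Step by step:
`a = [5, 9, 9, 8]` → a = [5, 9, 9, 8]
`b = a` → b = [5, 9, 9, 8] (same object as a)
`c = a` → c = [5, 9, 9, 8] (same object as a, b)
`a[0] = 148` → a = [148, 9, 9, 8] (same object as b, c); b = [148, 9, 9, 8] (same object as a, c); c = [148, 9, 9, 8] (same object as a, b)
`b.append(380)` → a = [148, 9, 9, 8, 380] (same object as b, c); b = [148, 9, 9, 8, 380] (same object as a, c); c = [148, 9, 9, 8, 380] (same object as a, b)
`print(a)` → prints [148, 9, 9, 8, 380]
`print(c)` → prints [148, 9, 9, 8, 380]

Answer:
[148, 9, 9, 8, 380]
[148, 9, 9, 8, 380]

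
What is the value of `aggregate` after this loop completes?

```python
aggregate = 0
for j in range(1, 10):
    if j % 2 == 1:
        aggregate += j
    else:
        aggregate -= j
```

Add odd, subtract even
`aggregate` takes the values: 0 → 1 → -1 → 2 → -2 → 3 → -3 → 4 → -4 → 5

Answer: 5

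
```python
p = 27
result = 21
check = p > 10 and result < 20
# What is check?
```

Trace:
`p = 27` → p = 27
`result = 21` → result = 21
`check = p > 10 and result < 20` → check = False
So check = False

Answer: False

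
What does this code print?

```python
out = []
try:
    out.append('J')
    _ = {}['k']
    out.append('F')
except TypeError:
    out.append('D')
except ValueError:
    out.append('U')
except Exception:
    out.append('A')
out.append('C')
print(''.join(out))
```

Execution trace: 'J' (try body) → 'A' (except Exception) → 'C' (after the try/except). Output: JAC

Answer: JAC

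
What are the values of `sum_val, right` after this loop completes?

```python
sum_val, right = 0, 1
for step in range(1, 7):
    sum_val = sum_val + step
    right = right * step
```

Sum and factorial of 1 to 6
`sum_val, right` takes the values: (0, 1) → (1, 1) → (3, 1) → (3, 2) → (6, 2) → (6, 6) → (10, 6) → (10, 24) → (15, 24) → (15, 120) → (21, 120) → (21, 720)

Answer: 21, 720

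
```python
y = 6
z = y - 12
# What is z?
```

Trace:
`y = 6` → y = 6
`z = y - 12` → z = -6
So z = -6

Answer: -6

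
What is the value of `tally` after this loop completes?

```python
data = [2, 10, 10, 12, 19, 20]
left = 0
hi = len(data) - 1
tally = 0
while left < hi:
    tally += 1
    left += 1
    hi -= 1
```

Iterations until pointers meet (list length 6)
`tally` takes the values: 0 → 1 → 2 → 3

Answer: 3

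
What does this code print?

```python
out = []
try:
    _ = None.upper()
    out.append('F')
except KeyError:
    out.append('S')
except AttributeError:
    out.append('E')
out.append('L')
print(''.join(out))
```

Execution trace: 'E' (except AttributeError) → 'L' (after the try/except). Output: EL

Answer: EL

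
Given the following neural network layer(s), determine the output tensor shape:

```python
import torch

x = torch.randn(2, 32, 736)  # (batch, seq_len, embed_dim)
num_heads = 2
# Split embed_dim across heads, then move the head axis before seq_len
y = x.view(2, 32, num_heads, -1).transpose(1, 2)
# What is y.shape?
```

Input: (2, 32, 736) -> head_dim = 736 // 2 = 368; after view: (2, 32, 2, 368) -> after transpose(1, 2): (2, 2, 32, 368) -> Output: (2, 2, 32, 368)

Answer: (2, 2, 32, 368)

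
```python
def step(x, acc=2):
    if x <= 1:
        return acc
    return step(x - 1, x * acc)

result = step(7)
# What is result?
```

Accumulator trace (n, acc): (7, 2) -> (6, 14) -> (5, 84) -> (4, 420) -> (3, 1680) -> (2, 5040) -> (1, 10080) -> return 10080

Answer: 10080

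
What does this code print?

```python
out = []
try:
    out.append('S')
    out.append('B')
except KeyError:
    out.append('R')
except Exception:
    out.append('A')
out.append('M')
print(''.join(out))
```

Execution trace: 'S' (try body) → 'B' (try body, no exception) → 'M' (after the try/except). Output: SBM

Answer: SBM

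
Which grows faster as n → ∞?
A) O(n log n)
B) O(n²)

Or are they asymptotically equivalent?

O(n log n) vs O(n²): Higher order terms dominate.

Answer: B) O(n²) grows faster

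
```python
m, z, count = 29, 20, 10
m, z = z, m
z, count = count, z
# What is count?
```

Trace:
`m, z, count = 29, 20, 10` → m = 29; z = 20; count = 10
`m, z = z, m` → m = 20; z = 29
`z, count = count, z` → z = 10; count = 29
So count = 29

Answer: 29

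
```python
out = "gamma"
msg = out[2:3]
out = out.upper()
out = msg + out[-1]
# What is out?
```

Trace:
`out = "gamma"` → out = 'gamma'
`msg = out[2:3]` → msg = 'm'
`out = out.upper()` → out = 'GAMMA'
`out = msg + out[-1]` → out = 'mA'
So out = 'mA'

Answer: 'mA'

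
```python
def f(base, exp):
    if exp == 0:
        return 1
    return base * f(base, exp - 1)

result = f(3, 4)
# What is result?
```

f(3, 4) = 3 * 3 * 3 * 3 = 81

Answer: 81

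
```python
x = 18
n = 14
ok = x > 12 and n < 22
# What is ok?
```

Trace:
`x = 18` → x = 18
`n = 14` → n = 14
`ok = x > 12 and n < 22` → ok = True
So ok = True

Answer: True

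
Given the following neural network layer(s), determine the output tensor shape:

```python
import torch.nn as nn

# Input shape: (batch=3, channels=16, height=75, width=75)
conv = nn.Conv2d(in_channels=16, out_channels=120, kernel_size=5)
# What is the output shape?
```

Input: (3, 16, 75, 75) -> Output: (3, 120, 71, 71)

Answer: (3, 120, 71, 71)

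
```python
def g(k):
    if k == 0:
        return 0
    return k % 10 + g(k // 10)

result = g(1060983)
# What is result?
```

Sum of digits of 1060983: 3 + 8 + 9 + 0 + 6 + 0 + 1 = 27

Answer: 27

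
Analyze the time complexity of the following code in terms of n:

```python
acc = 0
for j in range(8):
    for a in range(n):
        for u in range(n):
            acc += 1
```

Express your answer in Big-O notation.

Each loop level contributes: 1 × n × n. Multiplying the contributions gives O(n^2).

Answer: O(n^2)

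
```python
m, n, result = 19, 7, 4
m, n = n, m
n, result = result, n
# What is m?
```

Trace:
`m, n, result = 19, 7, 4` → m = 19; n = 7; result = 4
`m, n = n, m` → m = 7; n = 19
`n, result = result, n` → n = 4; result = 19
So m = 7

Answer: 7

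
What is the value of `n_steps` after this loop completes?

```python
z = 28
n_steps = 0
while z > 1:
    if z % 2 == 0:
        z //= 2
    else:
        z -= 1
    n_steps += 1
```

Steps to reduce 28 to 1
`n_steps` takes the values: 0 → 1 → 2 → 3 → 4 → 5 → 6

Answer: 6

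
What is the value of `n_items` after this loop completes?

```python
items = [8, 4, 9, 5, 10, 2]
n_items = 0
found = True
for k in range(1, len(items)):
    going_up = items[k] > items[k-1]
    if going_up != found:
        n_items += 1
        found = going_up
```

Count direction changes in [8, 4, 9, 5, 10, 2]
`n_items` takes the values: 0 → 1 → 2 → 3 → 4 → 5

Answer: 5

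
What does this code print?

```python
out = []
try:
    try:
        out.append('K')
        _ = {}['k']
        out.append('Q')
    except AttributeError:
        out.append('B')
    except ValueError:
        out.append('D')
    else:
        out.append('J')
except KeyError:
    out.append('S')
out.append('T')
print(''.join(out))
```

Execution trace: 'K' (try body) → 'S' (outer except KeyError) → 'T' (after the try/except). Output: KST

Answer: KST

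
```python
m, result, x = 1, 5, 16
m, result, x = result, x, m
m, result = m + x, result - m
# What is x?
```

Trace:
`m, result, x = 1, 5, 16` → m = 1; result = 5; x = 16
`m, result, x = result, x, m` → m = 5; result = 16; x = 1
`m, result = m + x, result - m` → m = 6; result = 11
So x = 1

Answer: 1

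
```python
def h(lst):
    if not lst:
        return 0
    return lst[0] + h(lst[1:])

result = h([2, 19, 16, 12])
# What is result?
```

2 + 19 + 16 + 12 + 0 = 49

Answer: 49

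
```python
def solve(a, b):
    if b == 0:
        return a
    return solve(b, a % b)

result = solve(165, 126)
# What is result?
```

solve(165, 126) -> solve(126, 39) -> solve(39, 9) -> solve(9, 3) -> solve(3, 0) -> 3

Answer: 3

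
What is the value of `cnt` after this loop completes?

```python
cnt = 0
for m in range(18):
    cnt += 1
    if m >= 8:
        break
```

Loop breaks when m reaches 8, cnt is 9
`cnt` takes the values: 0 → 1 → 2 → 3 → 4 → 5 → 6 → 7 → 8 → 9

Answer: 9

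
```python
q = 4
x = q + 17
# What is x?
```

Trace:
`q = 4` → q = 4
`x = q + 17` → x = 21
So x = 21

Answer: 21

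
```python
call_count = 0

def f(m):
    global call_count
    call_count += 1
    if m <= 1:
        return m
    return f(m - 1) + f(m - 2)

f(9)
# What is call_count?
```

Calls(m) = 1 + Calls(m-1) + Calls(m-2); Calls(0)=Calls(1)=1. For m=9 this gives 109.

Answer: 109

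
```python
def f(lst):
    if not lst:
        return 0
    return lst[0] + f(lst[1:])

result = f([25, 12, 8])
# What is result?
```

25 + 12 + 8 + 0 = 45

Answer: 45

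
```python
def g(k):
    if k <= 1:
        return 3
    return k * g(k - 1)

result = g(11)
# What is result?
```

g(11) = 11 * 10 * 9 * 8 * 7 * 6 * 5 * 4 * 3 * 2 * 3 = 119750400

Answer: 119750400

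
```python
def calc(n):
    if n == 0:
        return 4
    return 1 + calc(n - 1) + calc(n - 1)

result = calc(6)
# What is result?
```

calc(n) = 1 + 2·calc(n-1), calc(0)=4. Closed form: (4+1)·2^6 - 1 = 319.

Answer: 319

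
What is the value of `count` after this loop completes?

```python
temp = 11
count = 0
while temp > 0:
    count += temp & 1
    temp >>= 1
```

Count set bits in 11 (binary: 0b1011)
`count` takes the values: 0 → 1 → 2 → 3

Answer: 3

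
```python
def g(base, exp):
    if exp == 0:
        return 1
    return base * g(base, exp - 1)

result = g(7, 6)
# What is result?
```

g(7, 6) = 7 * 7 * 7 * 7 * 7 * 7 = 117649

Answer: 117649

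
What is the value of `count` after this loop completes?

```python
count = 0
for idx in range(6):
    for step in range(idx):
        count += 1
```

Triangle number: 0+1+2+...+5
`count` takes the values: 0 → 1 → 2 → 3 → 4 → 5 → 6 → 7 → 8 → 9 → 10 → 11 → 12 → 13 → 14 → 15

Answer: 15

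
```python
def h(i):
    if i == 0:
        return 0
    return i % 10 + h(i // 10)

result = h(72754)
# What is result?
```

Sum of digits of 72754: 4 + 5 + 7 + 2 + 7 = 25

Answer: 25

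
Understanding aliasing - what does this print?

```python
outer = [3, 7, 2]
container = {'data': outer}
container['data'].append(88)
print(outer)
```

Key concept: dict holds reference to list.
Step by step:
`outer = [3, 7, 2]` → outer = [3, 7, 2]
`container = {'data': outer}` → container = {'data': [3, 7, 2]}
`container['data'].append(88)` → outer = [3, 7, 2, 88]; container = {'data': [3, 7, 2, 88]}
`print(outer)` → prints [3, 7, 2, 88]

Answer: [3, 7, 2, 88]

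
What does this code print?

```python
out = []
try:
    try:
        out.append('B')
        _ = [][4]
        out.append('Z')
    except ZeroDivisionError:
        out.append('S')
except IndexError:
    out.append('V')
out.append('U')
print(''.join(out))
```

Execution trace: 'B' (try body) → 'V' (outer except IndexError) → 'U' (after the try/except). Output: BVU

Answer: BVU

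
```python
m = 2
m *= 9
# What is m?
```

Trace:
`m = 2` → m = 2
`m *= 9` → m = 18
So m = 18

Answer: 18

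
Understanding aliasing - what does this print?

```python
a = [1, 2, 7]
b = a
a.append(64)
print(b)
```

Key concept: basic list aliasing.
Step by step:
`a = [1, 2, 7]` → a = [1, 2, 7]
`b = a` → b = [1, 2, 7] (same object as a)
`a.append(64)` → a = [1, 2, 7, 64] (same object as b); b = [1, 2, 7, 64] (same object as a)
`print(b)` → prints [1, 2, 7, 64]

Answer: [1, 2, 7, 64]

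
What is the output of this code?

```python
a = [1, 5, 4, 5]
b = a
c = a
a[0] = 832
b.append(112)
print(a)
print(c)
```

Key concept: multiple aliases.
Step by step:
`a = [1, 5, 4, 5]` → a = [1, 5, 4, 5]
`b = a` → b = [1, 5, 4, 5] (same object as a)
`c = a` → c = [1, 5, 4, 5] (same object as a, b)
`a[0] = 832` → a = [832, 5, 4, 5] (same object as b, c); b = [832, 5, 4, 5] (same object as a, c); c = [832, 5, 4, 5] (same object as a, b)
`b.append(112)` → a = [832, 5, 4, 5, 112] (same object as b, c); b = [832, 5, 4, 5, 112] (same object as a, c); c = [832, 5, 4, 5, 112] (same object as a, b)
`print(a)` → prints [832, 5, 4, 5, 112]
`print(c)` → prints [832, 5, 4, 5, 112]

Answer:
[832, 5, 4, 5, 112]
[832, 5, 4, 5, 112]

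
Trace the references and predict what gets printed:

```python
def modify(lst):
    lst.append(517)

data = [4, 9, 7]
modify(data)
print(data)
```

Key concept: function modifies passed list.
Step by step:
`data = [4, 9, 7]` → data = [4, 9, 7]
`modify(data)` → data = [4, 9, 7, 517]
`print(data)` → prints [4, 9, 7, 517]

Answer: [4, 9, 7, 517]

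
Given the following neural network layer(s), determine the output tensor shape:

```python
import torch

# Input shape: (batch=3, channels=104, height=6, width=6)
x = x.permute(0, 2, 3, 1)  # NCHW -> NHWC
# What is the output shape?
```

Input: (3, 104, 6, 6) -> Output: (3, 6, 6, 104)

Answer: (3, 6, 6, 104)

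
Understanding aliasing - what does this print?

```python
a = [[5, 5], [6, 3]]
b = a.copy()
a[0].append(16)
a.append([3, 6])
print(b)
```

Key concept: shallow copy with nested lists.
Step by step:
`a = [[5, 5], [6, 3]]` → a = [[5, 5], [6, 3]]
`b = a.copy()` → b = [[5, 5], [6, 3]]
`a[0].append(16)` → a = [[5, 5, 16], [6, 3]]; b = [[5, 5, 16], [6, 3]]
`a.append([3, 6])` → a = [[5, 5, 16], [6, 3], [3, 6]]
`print(b)` → prints [[5, 5, 16], [6, 3]]

Answer: [[5, 5, 16], [6, 3]]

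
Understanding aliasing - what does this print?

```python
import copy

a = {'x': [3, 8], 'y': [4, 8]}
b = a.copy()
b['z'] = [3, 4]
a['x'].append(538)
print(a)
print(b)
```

Key concept: shallow copy of dict with mutable values.
Step by step:
`a = {'x': [3, 8], 'y': [4, 8]}` → a = {'x': [3, 8], 'y': [4, 8]}
`b = a.copy()` → b = {'x': [3, 8], 'y': [4, 8]}
`b['z'] = [3, 4]` → b = {'x': [3, 8], 'y': [4, 8], 'z': [3, 4]}
`a['x'].append(538)` → a = {'x': [3, 8, 538], 'y': [4, 8]}; b = {'x': [3, 8, 538], 'y': [4, 8], 'z': [3, 4]}
`print(a)` → prints {'x': [3, 8, 538], 'y': [4, 8]}
`print(b)` → prints {'x': [3, 8, 538], 'y': [4, 8], 'z': [3, 4]}

Answer:
{'x': [3, 8, 538], 'y': [4, 8]}
{'x': [3, 8, 538], 'y': [4, 8], 'z': [3, 4]}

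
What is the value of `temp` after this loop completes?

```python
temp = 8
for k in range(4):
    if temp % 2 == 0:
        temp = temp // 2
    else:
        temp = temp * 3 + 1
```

Collatz-style transformation from 8
`temp` takes the values: 8 → 4 → 2 → 1 → 4

Answer: 4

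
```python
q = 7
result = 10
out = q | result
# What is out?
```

Trace:
`q = 7` → q = 7
`result = 10` → result = 10
`out = q | result` → out = 15
So out = 15

Answer: 15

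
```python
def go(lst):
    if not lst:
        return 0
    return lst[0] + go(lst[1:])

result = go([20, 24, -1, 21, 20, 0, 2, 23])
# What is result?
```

20 + 24 + (-1) + 21 + 20 + 0 + 2 + 23 + 0 = 109

Answer: 109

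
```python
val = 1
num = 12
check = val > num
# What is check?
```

Trace:
`val = 1` → val = 1
`num = 12` → num = 12
`check = val > num` → check = False
So check = False

Answer: False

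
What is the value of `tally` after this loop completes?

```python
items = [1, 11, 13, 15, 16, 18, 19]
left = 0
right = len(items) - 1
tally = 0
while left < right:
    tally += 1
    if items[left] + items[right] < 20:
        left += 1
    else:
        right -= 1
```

Steps to find pair summing to 20
`tally` takes the values: 0 → 1 → 2 → 3 → 4 → 5 → 6

Answer: 6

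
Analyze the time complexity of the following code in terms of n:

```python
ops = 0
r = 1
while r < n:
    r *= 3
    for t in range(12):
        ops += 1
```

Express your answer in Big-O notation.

Each loop level contributes: log n × 1. Multiplying the contributions gives O(log n).

Answer: O(log n)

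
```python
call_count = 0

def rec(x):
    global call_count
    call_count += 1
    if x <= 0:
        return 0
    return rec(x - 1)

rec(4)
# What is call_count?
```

Linear recursion stepping by 1: 5 calls from x=4 down to ≤0.

Answer: 5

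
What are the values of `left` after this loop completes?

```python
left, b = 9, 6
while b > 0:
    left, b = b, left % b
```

GCD of 9 and 6
`left` takes the values: 9 → 6 → 3

Answer: 3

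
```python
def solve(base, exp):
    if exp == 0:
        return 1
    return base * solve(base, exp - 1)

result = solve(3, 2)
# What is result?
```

solve(3, 2) = 3 * 3 = 9

Answer: 9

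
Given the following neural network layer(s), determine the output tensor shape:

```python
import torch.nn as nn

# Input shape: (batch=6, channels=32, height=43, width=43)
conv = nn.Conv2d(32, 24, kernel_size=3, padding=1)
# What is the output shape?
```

Input: (6, 32, 43, 43) -> Output: (6, 24, 43, 43)

Answer: (6, 24, 43, 43)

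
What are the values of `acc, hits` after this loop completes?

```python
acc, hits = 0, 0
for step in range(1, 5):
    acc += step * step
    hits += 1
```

Sum of squares and count
`acc, hits` takes the values: (0, 0) → (1, 0) → (1, 1) → (5, 1) → (5, 2) → (14, 2) → (14, 3) → (30, 3) → (30, 4)

Answer: 30, 4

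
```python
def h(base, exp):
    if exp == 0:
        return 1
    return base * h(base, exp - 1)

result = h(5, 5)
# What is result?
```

h(5, 5) = 5 * 5 * 5 * 5 * 5 = 3125

Answer: 3125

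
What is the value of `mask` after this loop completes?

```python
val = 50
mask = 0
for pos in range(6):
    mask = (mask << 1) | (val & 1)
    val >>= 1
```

Reverse lowest 6 bits of 50
`mask` takes the values: 0 → 1 → 2 → 4 → 9 → 19

Answer: 19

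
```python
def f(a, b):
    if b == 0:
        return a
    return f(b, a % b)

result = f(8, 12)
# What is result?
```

f(8, 12) -> f(12, 8) -> f(8, 4) -> f(4, 0) -> 4

Answer: 4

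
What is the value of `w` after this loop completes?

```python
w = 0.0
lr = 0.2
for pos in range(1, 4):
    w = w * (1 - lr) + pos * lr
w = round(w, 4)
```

Moving average with lr=0.2
`w` takes the values: 0.0 → 0.2 → 0.56 → 1.048

Answer: 1.048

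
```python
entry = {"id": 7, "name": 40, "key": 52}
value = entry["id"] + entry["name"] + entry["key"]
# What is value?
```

Trace:
`entry = {"id": 7, "name": 40, "key": 52}` → entry = {'id': 7, 'name': 40, 'key': 52}
`value = entry["id"] + entry["name"] + entry["key"]` → value = 99
So value = 99

Answer: 99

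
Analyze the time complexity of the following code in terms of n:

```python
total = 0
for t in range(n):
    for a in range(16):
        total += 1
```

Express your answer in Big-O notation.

Each loop level contributes: n × 1. Multiplying the contributions gives O(n).

Answer: O(n)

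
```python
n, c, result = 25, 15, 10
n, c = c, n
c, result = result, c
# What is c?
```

Trace:
`n, c, result = 25, 15, 10` → n = 25; c = 15; result = 10
`n, c = c, n` → n = 15; c = 25
`c, result = result, c` → c = 10; result = 25
So c = 10

Answer: 10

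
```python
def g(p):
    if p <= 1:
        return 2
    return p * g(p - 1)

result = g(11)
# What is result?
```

g(11) = 11 * 10 * 9 * 8 * 7 * 6 * 5 * 4 * 3 * 2 * 2 = 79833600

Answer: 79833600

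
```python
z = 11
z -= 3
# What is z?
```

Trace:
`z = 11` → z = 11
`z -= 3` → z = 8
So z = 8

Answer: 8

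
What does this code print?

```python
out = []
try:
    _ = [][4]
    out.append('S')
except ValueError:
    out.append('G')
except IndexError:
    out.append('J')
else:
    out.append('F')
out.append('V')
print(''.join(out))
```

Execution trace: 'J' (except IndexError) → 'V' (after the try/except). Output: JV

Answer: JV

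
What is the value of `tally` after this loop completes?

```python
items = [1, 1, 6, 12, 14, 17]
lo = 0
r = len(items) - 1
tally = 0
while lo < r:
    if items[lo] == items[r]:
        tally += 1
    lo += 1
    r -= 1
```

Count matching pairs from ends
`tally` takes the values: 0

Answer: 0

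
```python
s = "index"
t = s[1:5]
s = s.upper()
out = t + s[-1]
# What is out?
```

Trace:
`s = "index"` → s = 'index'
`t = s[1:5]` → t = 'ndex'
`s = s.upper()` → s = 'INDEX'
`out = t + s[-1]` → out = 'ndexX'
So out = 'ndexX'

Answer: 'ndexX'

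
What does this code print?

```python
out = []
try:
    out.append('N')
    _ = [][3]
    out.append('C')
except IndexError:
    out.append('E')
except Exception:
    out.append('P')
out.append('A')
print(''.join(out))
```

Execution trace: 'N' (try body) → 'E' (except IndexError) → 'A' (after the try/except). Output: NEA

Answer: NEA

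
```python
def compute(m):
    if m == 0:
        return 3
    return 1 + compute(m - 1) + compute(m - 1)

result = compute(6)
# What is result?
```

compute(m) = 1 + 2·compute(m-1), compute(0)=3. Closed form: (3+1)·2^6 - 1 = 255.

Answer: 255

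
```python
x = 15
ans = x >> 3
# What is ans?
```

Trace:
`x = 15` → x = 15
`ans = x >> 3` → ans = 1
So ans = 1

Answer: 1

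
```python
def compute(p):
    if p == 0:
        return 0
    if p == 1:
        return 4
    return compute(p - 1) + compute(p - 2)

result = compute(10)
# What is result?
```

Build up from base cases: compute(0)=0, compute(1)=4, compute(2)=4, compute(3)=8, compute(4)=12, compute(5)=20, compute(6)=32, ..., compute(10)=220

Answer: 220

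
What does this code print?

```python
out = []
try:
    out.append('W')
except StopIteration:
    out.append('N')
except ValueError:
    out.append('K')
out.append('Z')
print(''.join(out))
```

Execution trace: 'W' (try body, no exception) → 'Z' (after the try/except). Output: WZ

Answer: WZ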